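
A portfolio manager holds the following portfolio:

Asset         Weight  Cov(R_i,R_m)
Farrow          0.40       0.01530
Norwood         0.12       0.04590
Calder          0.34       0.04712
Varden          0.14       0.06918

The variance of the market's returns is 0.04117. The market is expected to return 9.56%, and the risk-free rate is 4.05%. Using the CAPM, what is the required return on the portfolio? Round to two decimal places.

9.05%

β_Farrow = 0.01530 / 0.04117 = 0.3716
β_Norwood = 0.04590 / 0.04117 = 1.1149
β_Calder = 0.04712 / 0.04117 = 1.1445
β_Varden = 0.06918 / 0.04117 = 1.6803
β_P = Σ w_i β_i = 0.40×0.3716 + 0.12×1.1149 + 0.34×1.1445 + 0.14×1.6803 = 0.9068
MRP = 9.56% − 4.05% = 5.51%
E(R_P) = R_f + β_P × MRP = 4.05% + 0.9068 × 5.51% = 9.05%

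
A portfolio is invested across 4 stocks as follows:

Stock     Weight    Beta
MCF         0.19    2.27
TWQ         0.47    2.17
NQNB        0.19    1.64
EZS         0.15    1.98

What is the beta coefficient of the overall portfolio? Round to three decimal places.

β_P = Σ w_i β_i = 0.19×2.27 + 0.47×2.17 + 0.19×1.64 + 0.15×1.98 = 2.0598

2.060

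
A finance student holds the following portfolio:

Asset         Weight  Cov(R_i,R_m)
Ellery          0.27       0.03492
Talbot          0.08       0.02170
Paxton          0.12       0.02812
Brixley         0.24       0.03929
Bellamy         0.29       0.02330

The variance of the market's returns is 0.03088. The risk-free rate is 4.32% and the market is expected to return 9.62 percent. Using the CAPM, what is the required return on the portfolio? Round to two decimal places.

β_Ellery = 0.03492 / 0.03088 = 1.1308
β_Talbot = 0.02170 / 0.03088 = 0.7027
β_Paxton = 0.02812 / 0.03088 = 0.9106
β_Brixley = 0.03929 / 0.03088 = 1.2723
β_Bellamy = 0.02330 / 0.03088 = 0.7545
β_P = Σ w_i β_i = 0.27×1.1308 + 0.08×0.7027 + 0.12×0.9106 + 0.24×1.2723 + 0.29×0.7545 = 0.9950
MRP = 9.62% − 4.32% = 5.30%
E(R_P) = R_f + β_P × MRP = 4.32% + 0.9950 × 5.30% = 9.59%

9.59%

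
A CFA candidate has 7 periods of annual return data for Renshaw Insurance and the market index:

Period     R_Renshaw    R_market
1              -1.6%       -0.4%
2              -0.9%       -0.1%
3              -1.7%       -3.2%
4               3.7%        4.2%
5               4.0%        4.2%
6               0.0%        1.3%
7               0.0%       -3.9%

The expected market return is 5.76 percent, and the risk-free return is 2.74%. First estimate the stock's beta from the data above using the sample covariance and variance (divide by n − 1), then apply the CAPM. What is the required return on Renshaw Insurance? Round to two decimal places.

4.57%

Mean R_i = (-1.6 − 0.9 − 1.7 + 3.7 + 4.0 + 0.0 + 0.0) / 7 = 0.5000%
Mean R_m = (-0.4 − 0.1 − 3.2 + 4.2 + 4.2 + 1.3 − 3.9) / 7 = 0.3000%
Σ(R_i − R̄_i)(R_m − R̄_m) = 37.4600  ⇒  Cov = 37.4600 / 6 = 6.2433
Σ(R_m − R̄_m)² = 61.9600  ⇒  Var(R_m) = 61.9600 / 6 = 10.3267
β = Cov / Var(R_m) = 6.2433 / 10.3267 = 0.6046
MRP = 5.76% − 2.74% = 3.02%
E(R) = R_f + β × MRP = 2.74% + 0.6046 × 3.02% = 4.57%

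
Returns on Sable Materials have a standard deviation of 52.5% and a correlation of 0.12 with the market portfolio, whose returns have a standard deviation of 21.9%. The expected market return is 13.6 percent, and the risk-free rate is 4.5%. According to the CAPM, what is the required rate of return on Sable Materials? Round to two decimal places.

7.12%

β = ρ × σ_i / σ_m = 0.12 × 52.5% / 21.9% = 0.2877
MRP = 13.6% − 4.5% = 9.10%
E(R) = 4.5% + 0.2877 × 9.1% = 7.12%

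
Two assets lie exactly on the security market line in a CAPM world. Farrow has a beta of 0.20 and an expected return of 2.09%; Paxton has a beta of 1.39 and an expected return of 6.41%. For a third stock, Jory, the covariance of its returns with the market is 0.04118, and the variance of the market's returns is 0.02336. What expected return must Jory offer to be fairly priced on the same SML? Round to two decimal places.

7.76%

MRP = (6.41% − 2.09%) / (1.39 − 0.20) = 3.6303%
R_f = 2.09% − 0.20 × 3.6303% = 1.3639%
β_Jory = Cov / Var(R_m) = 0.04118 / 0.02336 = 1.7628
E(R_Jory) = R_f + β × MRP = 1.3639% + 1.7628 × 3.6303% = 7.76%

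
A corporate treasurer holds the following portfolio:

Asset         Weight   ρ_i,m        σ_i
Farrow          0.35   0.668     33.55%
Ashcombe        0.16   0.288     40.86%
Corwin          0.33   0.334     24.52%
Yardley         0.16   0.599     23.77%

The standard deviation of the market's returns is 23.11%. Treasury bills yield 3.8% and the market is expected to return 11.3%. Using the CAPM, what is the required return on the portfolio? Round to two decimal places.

8.57%

β_Farrow = 0.668 × 33.55% / 23.11% = 0.9698
β_Ashcombe = 0.288 × 40.86% / 23.11% = 0.5092
β_Corwin = 0.334 × 24.52% / 23.11% = 0.3544
β_Yardley = 0.599 × 23.77% / 23.11% = 0.6161
β_P = Σ w_i β_i = 0.35×0.9698 + 0.16×0.5092 + 0.33×0.3544 + 0.16×0.6161 = 0.6364
MRP = 11.3% − 3.8% = 7.50%
E(R_P) = R_f + β_P × MRP = 3.8% + 0.6364 × 7.5% = 8.57%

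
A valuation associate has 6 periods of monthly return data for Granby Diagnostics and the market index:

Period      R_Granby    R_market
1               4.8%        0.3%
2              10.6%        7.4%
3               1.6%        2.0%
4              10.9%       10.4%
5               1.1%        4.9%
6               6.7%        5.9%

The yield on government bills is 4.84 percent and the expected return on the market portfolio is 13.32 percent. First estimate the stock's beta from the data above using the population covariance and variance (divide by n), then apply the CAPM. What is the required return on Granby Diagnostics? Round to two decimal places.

12.15%

Mean R_i = (4.8 + 10.6 + 1.6 + 10.9 + 1.1 + 6.7) / 6 = 5.9500%
Mean R_m = (0.3 + 7.4 + 2.0 + 10.4 + 4.9 + 5.9) / 6 = 5.1500%
Σ(R_i − R̄_i)(R_m − R̄_m) = 57.5050  ⇒  Cov = 57.5050 / 6 = 9.5842
Σ(R_m − R̄_m)² = 66.6950  ⇒  Var(R_m) = 66.6950 / 6 = 11.1158
β = Cov / Var(R_m) = 9.5842 / 11.1158 = 0.8622
MRP = 13.32% − 4.84% = 8.48%
E(R) = R_f + β × MRP = 4.84% + 0.8622 × 8.48% = 12.15%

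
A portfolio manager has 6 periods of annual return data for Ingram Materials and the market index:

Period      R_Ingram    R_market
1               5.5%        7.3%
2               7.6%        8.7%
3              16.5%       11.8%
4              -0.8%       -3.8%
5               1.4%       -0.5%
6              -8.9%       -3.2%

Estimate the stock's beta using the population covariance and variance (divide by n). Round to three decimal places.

Mean R_i = (5.5 + 7.6 + 16.5 − 0.8 + 1.4 − 8.9) / 6 = 3.5500%
Mean R_m = (7.3 + 8.7 + 11.8 − 3.8 − 0.5 − 3.2) / 6 = 3.3833%
Σ(R_i − R̄_i)(R_m − R̄_m) = 259.7250  ⇒  Cov = 259.7250 / 6 = 43.2875
Σ(R_m − R̄_m)² = 224.4683  ⇒  Var(R_m) = 224.4683 / 6 = 37.4114
β = Cov / Var(R_m) = 43.2875 / 37.4114 = 1.1571

1.157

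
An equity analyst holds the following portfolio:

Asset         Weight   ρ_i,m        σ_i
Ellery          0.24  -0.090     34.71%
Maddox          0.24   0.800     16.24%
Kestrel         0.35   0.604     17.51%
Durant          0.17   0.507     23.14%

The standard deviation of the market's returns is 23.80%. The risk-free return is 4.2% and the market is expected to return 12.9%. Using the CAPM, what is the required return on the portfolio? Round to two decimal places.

7.15%

β_Ellery = -0.090 × 34.71% / 23.80% = -0.1313
β_Maddox = 0.800 × 16.24% / 23.80% = 0.5459
β_Kestrel = 0.604 × 17.51% / 23.80% = 0.4444
β_Durant = 0.507 × 23.14% / 23.80% = 0.4929
β_P = Σ w_i β_i = 0.24×-0.1313 + 0.24×0.5459 + 0.35×0.4444 + 0.17×0.4929 = 0.3388
MRP = 12.9% − 4.2% = 8.70%
E(R_P) = R_f + β_P × MRP = 4.2% + 0.3388 × 8.7% = 7.15%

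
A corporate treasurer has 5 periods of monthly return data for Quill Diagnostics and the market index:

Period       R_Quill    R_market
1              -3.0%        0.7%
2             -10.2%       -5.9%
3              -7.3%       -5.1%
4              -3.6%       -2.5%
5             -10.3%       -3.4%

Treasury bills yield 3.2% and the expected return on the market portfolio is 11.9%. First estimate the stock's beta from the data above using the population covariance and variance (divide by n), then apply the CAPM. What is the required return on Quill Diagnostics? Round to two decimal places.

Mean R_i = (-3.0 − 10.2 − 7.3 − 3.6 − 10.3) / 5 = -6.8800%
Mean R_m = (0.7 − 5.9 − 5.1 − 2.5 − 3.4) / 5 = -3.2400%
Σ(R_i − R̄_i)(R_m − R̄_m) = 27.8740  ⇒  Cov = 27.8740 / 5 = 5.5748
Σ(R_m − R̄_m)² = 26.6320  ⇒  Var(R_m) = 26.6320 / 5 = 5.3264
β = Cov / Var(R_m) = 5.5748 / 5.3264 = 1.0466
MRP = 11.9% − 3.2% = 8.70%
E(R) = R_f + β × MRP = 3.2% + 1.0466 × 8.7% = 12.31%

12.31%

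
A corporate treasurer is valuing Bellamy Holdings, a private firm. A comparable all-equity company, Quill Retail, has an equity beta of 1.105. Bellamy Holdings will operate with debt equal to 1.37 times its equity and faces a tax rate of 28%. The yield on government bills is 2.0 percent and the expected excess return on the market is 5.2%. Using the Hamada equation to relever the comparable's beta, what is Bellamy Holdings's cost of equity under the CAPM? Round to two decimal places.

13.41%

β_L = β_U × [1 + (1 − t)(D/E)] = 1.105 × [1 + (1 − 0.28) × 1.37]
    = 1.105 × [1 + 0.72 × 1.37] = 1.105 × 1.9864 = 2.1950
E(R) = R_f + β_L × MRP = 2.0% + 2.1950 × 5.2% = 13.41%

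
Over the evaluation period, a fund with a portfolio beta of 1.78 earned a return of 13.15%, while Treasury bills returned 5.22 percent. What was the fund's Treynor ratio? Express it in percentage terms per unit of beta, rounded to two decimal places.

4.46%

Treynor = (R_P − R_f) / β_P = (13.15% − 5.22%) / 1.7800 = 7.93% / 1.7800 = 4.46%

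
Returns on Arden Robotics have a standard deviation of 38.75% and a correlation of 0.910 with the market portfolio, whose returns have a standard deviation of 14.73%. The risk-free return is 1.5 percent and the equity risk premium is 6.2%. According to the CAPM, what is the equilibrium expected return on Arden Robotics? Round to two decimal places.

16.34%

β = ρ × σ_i / σ_m = 0.910 × 38.75% / 14.73% = 2.3939
E(R) = 1.5% + 2.3939 × 6.2% = 16.34%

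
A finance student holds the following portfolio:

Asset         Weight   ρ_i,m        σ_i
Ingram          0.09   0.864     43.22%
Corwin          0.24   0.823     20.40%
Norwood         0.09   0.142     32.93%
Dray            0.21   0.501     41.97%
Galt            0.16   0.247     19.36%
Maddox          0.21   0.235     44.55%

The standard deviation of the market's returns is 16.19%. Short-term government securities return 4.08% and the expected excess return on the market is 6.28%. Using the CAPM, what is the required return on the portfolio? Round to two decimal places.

β_Ingram = 0.864 × 43.22% / 16.19% = 2.3065
β_Corwin = 0.823 × 20.40% / 16.19% = 1.0370
β_Norwood = 0.142 × 32.93% / 16.19% = 0.2888
β_Dray = 0.501 × 41.97% / 16.19% = 1.2988
β_Galt = 0.247 × 19.36% / 16.19% = 0.2954
β_Maddox = 0.235 × 44.55% / 16.19% = 0.6466
β_P = Σ w_i β_i = 0.09×2.3065 + 0.24×1.0370 + 0.09×0.2888 + 0.21×1.2988 + 0.16×0.2954 + 0.21×0.6466 = 0.9383
E(R_P) = R_f + β_P × MRP = 4.08% + 0.9383 × 6.28% = 9.97%

9.97%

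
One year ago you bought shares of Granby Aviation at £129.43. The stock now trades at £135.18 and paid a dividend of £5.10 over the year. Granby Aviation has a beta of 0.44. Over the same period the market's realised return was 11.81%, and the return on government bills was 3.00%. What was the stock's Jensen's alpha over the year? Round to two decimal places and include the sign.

+1.51%

Realised HPR = (P1 + D1 − P0) / P0 = (135.18 + 5.10 − 129.43) / 129.43 = 10.85 / 129.43 = 8.3829%
MRP = 11.81% − 3.00% = 8.81%
CAPM required = R_f + β·MRP = 3.00% + 0.44 × 8.81% = 6.8764%
α = realised − required = 8.3829% − 6.8764% = +1.51%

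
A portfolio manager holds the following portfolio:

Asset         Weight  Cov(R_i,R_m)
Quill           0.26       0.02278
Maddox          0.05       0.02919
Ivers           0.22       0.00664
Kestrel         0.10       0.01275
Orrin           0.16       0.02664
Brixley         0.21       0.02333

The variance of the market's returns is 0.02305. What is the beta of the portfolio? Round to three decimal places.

0.836

β_Quill = 0.02278 / 0.02305 = 0.9883
β_Maddox = 0.02919 / 0.02305 = 1.2664
β_Ivers = 0.00664 / 0.02305 = 0.2881
β_Kestrel = 0.01275 / 0.02305 = 0.5531
β_Orrin = 0.02664 / 0.02305 = 1.1557
β_Brixley = 0.02333 / 0.02305 = 1.0121
β_P = Σ w_i β_i = 0.26×0.9883 + 0.05×1.2664 + 0.22×0.2881 + 0.10×0.5531 + 0.16×1.1557 + 0.21×1.0121 = 0.8364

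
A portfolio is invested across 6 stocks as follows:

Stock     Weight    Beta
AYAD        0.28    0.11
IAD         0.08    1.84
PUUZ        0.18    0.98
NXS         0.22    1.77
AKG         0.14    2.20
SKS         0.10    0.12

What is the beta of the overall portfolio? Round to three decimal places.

1.064

β_P = Σ w_i β_i = 0.28×0.11 + 0.08×1.84 + 0.18×0.98 + 0.22×1.77 + 0.14×2.20 + 0.10×0.12 = 1.0638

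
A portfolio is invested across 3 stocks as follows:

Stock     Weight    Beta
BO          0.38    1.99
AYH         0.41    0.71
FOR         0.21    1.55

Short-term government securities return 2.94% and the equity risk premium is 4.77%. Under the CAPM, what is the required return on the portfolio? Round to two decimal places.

β_P = Σ w_i β_i = 0.38×1.99 + 0.41×0.71 + 0.21×1.55 = 1.3728
E(R_P) = R_f + β_P × MRP = 2.94% + 1.3728 × 4.77% = 9.49%

9.49%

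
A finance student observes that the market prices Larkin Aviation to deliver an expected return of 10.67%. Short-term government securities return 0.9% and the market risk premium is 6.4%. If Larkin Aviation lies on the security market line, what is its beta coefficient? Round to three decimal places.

1.527

β = (E(R) − R_f) / MRP = (10.67% − 0.9%) / 6.4% = 9.77% / 6.4% = 1.527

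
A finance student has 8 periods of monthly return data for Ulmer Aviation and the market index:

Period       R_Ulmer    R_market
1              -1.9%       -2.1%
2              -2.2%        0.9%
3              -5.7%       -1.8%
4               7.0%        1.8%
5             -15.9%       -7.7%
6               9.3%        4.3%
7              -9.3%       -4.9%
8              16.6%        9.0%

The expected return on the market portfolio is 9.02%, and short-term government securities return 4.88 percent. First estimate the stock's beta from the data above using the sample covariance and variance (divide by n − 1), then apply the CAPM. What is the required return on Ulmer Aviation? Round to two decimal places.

13.02%

Mean R_i = (-1.9 − 2.2 − 5.7 + 7.0 − 15.9 + 9.3 − 9.3 + 16.6) / 8 = -0.2625%
Mean R_m = (-2.1 + 0.9 − 1.8 + 1.8 − 7.7 + 4.3 − 4.9 + 9.0) / 8 = -0.0625%
Σ(R_i − R̄_i)(R_m − R̄_m) = 382.1288  ⇒  Cov = 382.1288 / 7 = 54.5898
Σ(R_m − R̄_m)² = 194.4588  ⇒  Var(R_m) = 194.4588 / 7 = 27.7798
β = Cov / Var(R_m) = 54.5898 / 27.7798 = 1.9651
MRP = 9.02% − 4.88% = 4.14%
E(R) = R_f + β × MRP = 4.88% + 1.9651 × 4.14% = 13.02%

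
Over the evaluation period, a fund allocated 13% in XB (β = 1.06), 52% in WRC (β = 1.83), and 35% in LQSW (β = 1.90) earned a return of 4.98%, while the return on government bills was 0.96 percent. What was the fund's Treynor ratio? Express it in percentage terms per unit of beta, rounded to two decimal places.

β_P = 0.13×1.06 + 0.52×1.83 + 0.35×1.90 = 1.7544
Treynor = (R_P − R_f) / β_P = (4.98% − 0.96%) / 1.7544 = 4.02% / 1.7544 = 2.29%

2.29%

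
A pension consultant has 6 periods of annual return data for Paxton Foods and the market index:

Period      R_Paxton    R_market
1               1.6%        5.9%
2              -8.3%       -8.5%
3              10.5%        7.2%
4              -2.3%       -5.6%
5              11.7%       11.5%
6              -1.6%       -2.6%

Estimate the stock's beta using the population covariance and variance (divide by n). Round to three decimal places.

Mean R_i = (1.6 − 8.3 + 10.5 − 2.3 + 11.7 − 1.6) / 6 = 1.9333%
Mean R_m = (5.9 − 8.5 + 7.2 − 5.6 + 11.5 − 2.6) / 6 = 1.3167%
Σ(R_i − R̄_i)(R_m − R̄_m) = 291.9067  ⇒  Cov = 291.9067 / 6 = 48.6511
Σ(R_m − R̄_m)² = 318.8683  ⇒  Var(R_m) = 318.8683 / 6 = 53.1447
β = Cov / Var(R_m) = 48.6511 / 53.1447 = 0.9154

0.915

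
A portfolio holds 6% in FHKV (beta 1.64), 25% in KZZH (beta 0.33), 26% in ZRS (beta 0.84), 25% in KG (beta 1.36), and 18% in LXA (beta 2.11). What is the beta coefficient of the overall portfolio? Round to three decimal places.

1.119

β_P = Σ w_i β_i = 0.06×1.64 + 0.25×0.33 + 0.26×0.84 + 0.25×1.36 + 0.18×2.11 = 1.1191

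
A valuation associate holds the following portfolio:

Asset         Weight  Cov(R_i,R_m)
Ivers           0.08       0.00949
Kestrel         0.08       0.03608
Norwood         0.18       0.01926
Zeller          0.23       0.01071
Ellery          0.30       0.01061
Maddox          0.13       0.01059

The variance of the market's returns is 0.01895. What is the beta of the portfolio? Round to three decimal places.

β_Ivers = 0.00949 / 0.01895 = 0.5008
β_Kestrel = 0.03608 / 0.01895 = 1.9040
β_Norwood = 0.01926 / 0.01895 = 1.0164
β_Zeller = 0.01071 / 0.01895 = 0.5652
β_Ellery = 0.01061 / 0.01895 = 0.5599
β_Maddox = 0.01059 / 0.01895 = 0.5588
β_P = Σ w_i β_i = 0.08×0.5008 + 0.08×1.9040 + 0.18×1.0164 + 0.23×0.5652 + 0.30×0.5599 + 0.13×0.5588 = 0.7459

0.746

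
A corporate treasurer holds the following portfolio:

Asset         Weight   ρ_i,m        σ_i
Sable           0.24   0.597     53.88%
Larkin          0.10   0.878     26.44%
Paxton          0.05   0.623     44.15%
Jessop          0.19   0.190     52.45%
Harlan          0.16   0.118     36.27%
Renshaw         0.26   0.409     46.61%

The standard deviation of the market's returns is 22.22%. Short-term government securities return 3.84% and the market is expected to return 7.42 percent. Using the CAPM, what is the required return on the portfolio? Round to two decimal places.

β_Sable = 0.597 × 53.88% / 22.22% = 1.4476
β_Larkin = 0.878 × 26.44% / 22.22% = 1.0447
β_Paxton = 0.623 × 44.15% / 22.22% = 1.2379
β_Jessop = 0.190 × 52.45% / 22.22% = 0.4485
β_Harlan = 0.118 × 36.27% / 22.22% = 0.1926
β_Renshaw = 0.409 × 46.61% / 22.22% = 0.8579
β_P = Σ w_i β_i = 0.24×1.4476 + 0.10×1.0447 + 0.05×1.2379 + 0.19×0.4485 + 0.16×0.1926 + 0.26×0.8579 = 0.8529
MRP = 7.42% − 3.84% = 3.58%
E(R_P) = R_f + β_P × MRP = 3.84% + 0.8529 × 3.58% = 6.89%

6.89%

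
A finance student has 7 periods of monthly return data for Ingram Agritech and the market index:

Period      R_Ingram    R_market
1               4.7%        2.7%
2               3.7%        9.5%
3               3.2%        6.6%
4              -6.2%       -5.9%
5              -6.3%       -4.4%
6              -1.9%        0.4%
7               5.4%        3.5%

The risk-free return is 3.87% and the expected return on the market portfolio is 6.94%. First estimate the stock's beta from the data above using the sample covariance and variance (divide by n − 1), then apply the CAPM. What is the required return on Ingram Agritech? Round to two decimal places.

Mean R_i = (4.7 + 3.7 + 3.2 − 6.2 − 6.3 − 1.9 + 5.4) / 7 = 0.3714%
Mean R_m = (2.7 + 9.5 + 6.6 − 5.9 − 4.4 + 0.4 + 3.5) / 7 = 1.7714%
Σ(R_i − R̄_i)(R_m − R̄_m) = 146.7943  ⇒  Cov = 146.7943 / 6 = 24.4657
Σ(R_m − R̄_m)² = 185.7143  ⇒  Var(R_m) = 185.7143 / 6 = 30.9524
β = Cov / Var(R_m) = 24.4657 / 30.9524 = 0.7904
MRP = 6.94% − 3.87% = 3.07%
E(R) = R_f + β × MRP = 3.87% + 0.7904 × 3.07% = 6.30%

6.30%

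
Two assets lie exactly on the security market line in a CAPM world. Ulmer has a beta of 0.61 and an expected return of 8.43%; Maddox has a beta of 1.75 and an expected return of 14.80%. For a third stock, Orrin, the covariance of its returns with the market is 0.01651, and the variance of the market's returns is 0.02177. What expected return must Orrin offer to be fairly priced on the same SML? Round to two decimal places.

9.26%

MRP = (14.80% − 8.43%) / (1.75 − 0.61) = 5.5877%
R_f = 8.43% − 0.61 × 5.5877% = 5.0215%
β_Orrin = Cov / Var(R_m) = 0.01651 / 0.02177 = 0.7584
E(R_Orrin) = R_f + β × MRP = 5.0215% + 0.7584 × 5.5877% = 9.26%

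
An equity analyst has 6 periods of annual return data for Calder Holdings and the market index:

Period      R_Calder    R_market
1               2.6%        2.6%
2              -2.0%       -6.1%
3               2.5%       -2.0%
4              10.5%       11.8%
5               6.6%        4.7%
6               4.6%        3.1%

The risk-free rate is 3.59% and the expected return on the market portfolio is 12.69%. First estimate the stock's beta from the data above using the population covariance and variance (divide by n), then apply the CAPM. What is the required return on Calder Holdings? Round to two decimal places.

Mean R_i = (2.6 − 2.0 + 2.5 + 10.5 + 6.6 + 4.6) / 6 = 4.1333%
Mean R_m = (2.6 − 6.1 − 2.0 + 11.8 + 4.7 + 3.1) / 6 = 2.3500%
Σ(R_i − R̄_i)(R_m − R̄_m) = 124.8600  ⇒  Cov = 124.8600 / 6 = 20.8100
Σ(R_m − R̄_m)² = 185.7750  ⇒  Var(R_m) = 185.7750 / 6 = 30.9625
β = Cov / Var(R_m) = 20.8100 / 30.9625 = 0.6721
MRP = 12.69% − 3.59% = 9.10%
E(R) = R_f + β × MRP = 3.59% + 0.6721 × 9.10% = 9.71%

9.71%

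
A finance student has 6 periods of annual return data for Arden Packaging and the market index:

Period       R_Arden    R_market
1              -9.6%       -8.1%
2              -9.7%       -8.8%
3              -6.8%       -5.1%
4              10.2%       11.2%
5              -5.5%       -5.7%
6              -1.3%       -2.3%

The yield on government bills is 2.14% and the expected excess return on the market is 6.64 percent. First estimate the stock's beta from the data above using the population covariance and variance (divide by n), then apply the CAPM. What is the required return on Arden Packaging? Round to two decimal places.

Mean R_i = (-9.6 − 9.7 − 6.8 + 10.2 − 5.5 − 1.3) / 6 = -3.7833%
Mean R_m = (-8.1 − 8.8 − 5.1 + 11.2 − 5.7 − 2.3) / 6 = -3.1333%
Σ(R_i − R̄_i)(R_m − R̄_m) = 275.2533  ⇒  Cov = 275.2533 / 6 = 45.8756
Σ(R_m − R̄_m)² = 273.3733  ⇒  Var(R_m) = 273.3733 / 6 = 45.5622
β = Cov / Var(R_m) = 45.8756 / 45.5622 = 1.0069
E(R) = R_f + β × MRP = 2.14% + 1.0069 × 6.64% = 8.83%

8.83%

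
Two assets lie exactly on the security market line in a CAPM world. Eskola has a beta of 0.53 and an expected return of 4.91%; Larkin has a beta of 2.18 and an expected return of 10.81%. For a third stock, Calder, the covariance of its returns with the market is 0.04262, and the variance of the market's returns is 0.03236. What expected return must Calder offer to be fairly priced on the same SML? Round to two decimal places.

7.72%

MRP = (10.81% − 4.91%) / (2.18 − 0.53) = 3.5758%
R_f = 4.91% − 0.53 × 3.5758% = 3.0148%
β_Calder = Cov / Var(R_m) = 0.04262 / 0.03236 = 1.3171
E(R_Calder) = R_f + β × MRP = 3.0148% + 1.3171 × 3.5758% = 7.72%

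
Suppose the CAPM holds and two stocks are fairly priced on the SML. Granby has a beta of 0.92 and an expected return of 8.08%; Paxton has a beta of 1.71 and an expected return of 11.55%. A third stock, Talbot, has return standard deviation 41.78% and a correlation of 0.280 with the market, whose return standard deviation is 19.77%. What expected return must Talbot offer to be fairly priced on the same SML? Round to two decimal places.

6.64%

MRP = (11.55% − 8.08%) / (1.71 − 0.92) = 4.3924%
R_f = 8.08% − 0.92 × 4.3924% = 4.0390%
β_Talbot = ρ·σ_i/σ_m = 0.280 × 41.78 / 19.77 = 0.5917
E(R_Talbot) = R_f + β × MRP = 4.0390% + 0.5917 × 4.3924% = 6.64%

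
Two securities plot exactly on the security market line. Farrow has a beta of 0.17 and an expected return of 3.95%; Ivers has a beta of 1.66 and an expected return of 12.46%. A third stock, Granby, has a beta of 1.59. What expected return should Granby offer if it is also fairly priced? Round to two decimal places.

MRP (SML slope) = (12.46% − 3.95%) / (1.66 − 0.17) = 8.51% / 1.49 = 5.7114%
R_f (intercept) = 3.95% − 0.17 × 5.7114% = 2.9791%
E(R_Granby) = R_f + β × MRP = 2.9791% + 1.59 × 5.7114% = 12.06%

12.06%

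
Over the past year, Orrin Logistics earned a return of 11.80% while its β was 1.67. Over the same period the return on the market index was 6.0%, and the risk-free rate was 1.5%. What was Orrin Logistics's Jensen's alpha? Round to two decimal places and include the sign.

+2.79%

Market excess return = 6.0% − 1.5% = 4.50%
CAPM benchmark = R_f + β(R_m − R_f) = 1.5% + 1.67 × 4.5% = 9.0150%
α = actual − benchmark = 11.80% − 9.0150% = +2.79%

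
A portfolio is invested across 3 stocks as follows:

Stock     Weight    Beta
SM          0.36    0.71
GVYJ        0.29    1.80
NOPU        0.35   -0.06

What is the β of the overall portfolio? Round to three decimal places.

0.757

β_P = Σ w_i β_i = 0.36×0.71 + 0.29×1.80 + 0.35×-0.06 = 0.7566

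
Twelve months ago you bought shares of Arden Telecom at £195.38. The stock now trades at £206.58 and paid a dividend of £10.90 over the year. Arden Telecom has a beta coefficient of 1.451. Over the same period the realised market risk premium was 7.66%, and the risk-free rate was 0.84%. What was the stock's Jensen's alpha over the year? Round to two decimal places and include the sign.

-0.64%

Realised HPR = (P1 + D1 − P0) / P0 = (206.58 + 10.90 − 195.38) / 195.38 = 22.10 / 195.38 = 11.3113%
CAPM required = R_f + β·MRP = 0.84% + 1.451 × 7.66% = 11.95466%
α = realised − required = 11.3113% − 11.95466% = -0.64%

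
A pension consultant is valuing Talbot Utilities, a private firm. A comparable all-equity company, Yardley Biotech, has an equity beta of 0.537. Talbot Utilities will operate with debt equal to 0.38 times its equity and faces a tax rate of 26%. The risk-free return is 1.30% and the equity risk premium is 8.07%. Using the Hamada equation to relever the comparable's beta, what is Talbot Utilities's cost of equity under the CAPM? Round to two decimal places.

6.85%

β_L = β_U × [1 + (1 − t)(D/E)] = 0.537 × [1 + (1 − 0.26) × 0.38]
    = 0.537 × [1 + 0.74 × 0.38] = 0.537 × 1.2812 = 0.6880
E(R) = R_f + β_L × MRP = 1.30% + 0.6880 × 8.07% = 6.85%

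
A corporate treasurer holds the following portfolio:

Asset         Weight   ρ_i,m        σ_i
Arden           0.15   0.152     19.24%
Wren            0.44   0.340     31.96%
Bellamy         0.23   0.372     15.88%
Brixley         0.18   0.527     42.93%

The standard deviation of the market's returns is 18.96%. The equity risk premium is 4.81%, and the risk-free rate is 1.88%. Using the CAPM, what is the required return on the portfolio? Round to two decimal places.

4.58%

β_Arden = 0.152 × 19.24% / 18.96% = 0.1542
β_Wren = 0.340 × 31.96% / 18.96% = 0.5731
β_Bellamy = 0.372 × 15.88% / 18.96% = 0.3116
β_Brixley = 0.527 × 42.93% / 18.96% = 1.1933
β_P = Σ w_i β_i = 0.15×0.1542 + 0.44×0.5731 + 0.23×0.3116 + 0.18×1.1933 = 0.5618
E(R_P) = R_f + β_P × MRP = 1.88% + 0.5618 × 4.81% = 4.58%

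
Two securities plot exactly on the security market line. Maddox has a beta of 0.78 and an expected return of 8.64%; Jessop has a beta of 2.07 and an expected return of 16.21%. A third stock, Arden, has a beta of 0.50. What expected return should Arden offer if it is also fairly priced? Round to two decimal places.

MRP (SML slope) = (16.21% − 8.64%) / (2.07 − 0.78) = 7.57% / 1.29 = 5.8682%
R_f (intercept) = 8.64% − 0.78 × 5.8682% = 4.0628%
E(R_Arden) = R_f + β × MRP = 4.0628% + 0.50 × 5.8682% = 7.00%

7.00%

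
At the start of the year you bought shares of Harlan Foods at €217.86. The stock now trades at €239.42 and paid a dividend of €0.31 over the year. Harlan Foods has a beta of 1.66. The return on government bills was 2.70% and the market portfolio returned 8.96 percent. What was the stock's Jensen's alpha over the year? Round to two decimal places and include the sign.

Realised HPR = (P1 + D1 − P0) / P0 = (239.42 + 0.31 − 217.86) / 217.86 = 21.87 / 217.86 = 10.0386%
MRP = 8.96% − 2.70% = 6.26%
CAPM required = R_f + β·MRP = 2.70% + 1.66 × 6.26% = 13.0916%
α = realised − required = 10.0386% − 13.0916% = -3.05%

-3.05%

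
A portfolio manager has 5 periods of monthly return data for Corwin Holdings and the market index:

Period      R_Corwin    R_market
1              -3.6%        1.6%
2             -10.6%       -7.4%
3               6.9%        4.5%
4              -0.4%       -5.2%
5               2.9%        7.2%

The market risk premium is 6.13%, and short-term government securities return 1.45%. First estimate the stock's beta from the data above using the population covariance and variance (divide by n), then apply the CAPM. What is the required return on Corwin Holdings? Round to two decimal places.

6.44%

Mean R_i = (-3.6 − 10.6 + 6.9 − 0.4 + 2.9) / 5 = -0.9600%
Mean R_m = (1.6 − 7.4 + 4.5 − 5.2 + 7.2) / 5 = 0.1400%
Σ(R_i − R̄_i)(R_m − R̄_m) = 127.3620  ⇒  Cov = 127.3620 / 5 = 25.4724
Σ(R_m − R̄_m)² = 156.3520  ⇒  Var(R_m) = 156.3520 / 5 = 31.2704
β = Cov / Var(R_m) = 25.4724 / 31.2704 = 0.8146
E(R) = R_f + β × MRP = 1.45% + 0.8146 × 6.13% = 6.44%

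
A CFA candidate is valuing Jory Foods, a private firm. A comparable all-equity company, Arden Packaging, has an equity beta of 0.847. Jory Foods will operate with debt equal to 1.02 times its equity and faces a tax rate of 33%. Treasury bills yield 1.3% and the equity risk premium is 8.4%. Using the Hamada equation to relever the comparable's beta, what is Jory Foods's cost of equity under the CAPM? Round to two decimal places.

β_L = β_U × [1 + (1 − t)(D/E)] = 0.847 × [1 + (1 − 0.33) × 1.02]
    = 0.847 × [1 + 0.67 × 1.02] = 0.847 × 1.6834 = 1.4258
E(R) = R_f + β_L × MRP = 1.3% + 1.4258 × 8.4% = 13.28%

13.28%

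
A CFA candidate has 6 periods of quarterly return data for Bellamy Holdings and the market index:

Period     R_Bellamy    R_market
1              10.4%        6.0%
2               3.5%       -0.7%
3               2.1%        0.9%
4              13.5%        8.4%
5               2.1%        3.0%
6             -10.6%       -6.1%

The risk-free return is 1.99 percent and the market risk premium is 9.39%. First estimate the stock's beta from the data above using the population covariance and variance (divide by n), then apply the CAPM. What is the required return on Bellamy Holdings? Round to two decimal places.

Mean R_i = (10.4 + 3.5 + 2.1 + 13.5 + 2.1 − 10.6) / 6 = 3.5000%
Mean R_m = (6.0 − 0.7 + 0.9 + 8.4 + 3.0 − 6.1) / 6 = 1.9167%
Σ(R_i − R̄_i)(R_m − R̄_m) = 205.9500  ⇒  Cov = 205.9500 / 6 = 34.3250
Σ(R_m − R̄_m)² = 132.0283  ⇒  Var(R_m) = 132.0283 / 6 = 22.0047
β = Cov / Var(R_m) = 34.3250 / 22.0047 = 1.5599
E(R) = R_f + β × MRP = 1.99% + 1.5599 × 9.39% = 16.64%

16.64%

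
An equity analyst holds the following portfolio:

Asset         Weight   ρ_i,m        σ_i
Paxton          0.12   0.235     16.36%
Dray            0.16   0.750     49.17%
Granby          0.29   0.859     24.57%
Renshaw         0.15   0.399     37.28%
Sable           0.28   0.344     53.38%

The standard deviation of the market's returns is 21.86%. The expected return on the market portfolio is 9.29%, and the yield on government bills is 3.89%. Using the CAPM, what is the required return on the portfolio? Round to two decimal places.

β_Paxton = 0.235 × 16.36% / 21.86% = 0.1759
β_Dray = 0.750 × 49.17% / 21.86% = 1.6870
β_Granby = 0.859 × 24.57% / 21.86% = 0.9655
β_Renshaw = 0.399 × 37.28% / 21.86% = 0.6805
β_Sable = 0.344 × 53.38% / 21.86% = 0.8400
β_P = Σ w_i β_i = 0.12×0.1759 + 0.16×1.6870 + 0.29×0.9655 + 0.15×0.6805 + 0.28×0.8400 = 0.9083
MRP = 9.29% − 3.89% = 5.40%
E(R_P) = R_f + β_P × MRP = 3.89% + 0.9083 × 5.40% = 8.79%

8.79%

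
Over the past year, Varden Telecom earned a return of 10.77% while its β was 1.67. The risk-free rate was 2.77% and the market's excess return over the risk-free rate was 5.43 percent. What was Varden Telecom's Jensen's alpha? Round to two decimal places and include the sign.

-1.07%

CAPM benchmark = R_f + β(R_m − R_f) = 2.77% + 1.67 × 5.43% = 11.8381%
α = actual − benchmark = 10.77% − 11.8381% = -1.07%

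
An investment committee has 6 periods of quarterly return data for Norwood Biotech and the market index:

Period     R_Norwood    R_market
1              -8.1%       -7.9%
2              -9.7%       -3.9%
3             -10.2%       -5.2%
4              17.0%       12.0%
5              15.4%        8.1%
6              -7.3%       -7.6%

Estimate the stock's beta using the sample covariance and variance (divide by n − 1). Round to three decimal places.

1.456

Mean R_i = (-8.1 − 9.7 − 10.2 + 17.0 + 15.4 − 7.3) / 6 = -0.4833%
Mean R_m = (-7.9 − 3.9 − 5.2 + 12.0 + 8.1 − 7.6) / 6 = -0.7500%
Σ(R_i − R̄_i)(R_m − R̄_m) = 536.9050  ⇒  Cov = 536.9050 / 5 = 107.3810
Σ(R_m − R̄_m)² = 368.6550  ⇒  Var(R_m) = 368.6550 / 5 = 73.7310
β = Cov / Var(R_m) = 107.3810 / 73.7310 = 1.4564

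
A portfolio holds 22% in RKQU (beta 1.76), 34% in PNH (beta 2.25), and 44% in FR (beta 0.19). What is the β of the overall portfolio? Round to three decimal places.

β_P = Σ w_i β_i = 0.22×1.76 + 0.34×2.25 + 0.44×0.19 = 1.2358

1.236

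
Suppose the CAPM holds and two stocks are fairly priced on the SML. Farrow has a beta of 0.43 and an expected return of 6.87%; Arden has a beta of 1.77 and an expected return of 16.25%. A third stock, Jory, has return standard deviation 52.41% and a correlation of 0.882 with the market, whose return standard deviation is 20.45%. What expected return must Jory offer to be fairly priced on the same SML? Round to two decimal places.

19.68%

MRP = (16.25% − 6.87%) / (1.77 − 0.43) = 7.0000%
R_f = 6.87% − 0.43 × 7.0000% = 3.8600%
β_Jory = ρ·σ_i/σ_m = 0.882 × 52.41 / 20.45 = 2.2604
E(R_Jory) = R_f + β × MRP = 3.8600% + 2.2604 × 7.0000% = 19.68%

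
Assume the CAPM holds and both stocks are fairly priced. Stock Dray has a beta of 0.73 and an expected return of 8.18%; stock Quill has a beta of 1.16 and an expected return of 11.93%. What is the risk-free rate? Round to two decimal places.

1.81%

Both satisfy E(R) = R_f + β·MRP, so the slope of the SML is
MRP = (11.93% − 8.18%) / (1.16 − 0.73) = 3.75% / 0.43 = 8.7209%
R_f = E(R_Dray) − β_Dray·MRP = 8.18% − 0.73 × 8.7209% = 1.8137%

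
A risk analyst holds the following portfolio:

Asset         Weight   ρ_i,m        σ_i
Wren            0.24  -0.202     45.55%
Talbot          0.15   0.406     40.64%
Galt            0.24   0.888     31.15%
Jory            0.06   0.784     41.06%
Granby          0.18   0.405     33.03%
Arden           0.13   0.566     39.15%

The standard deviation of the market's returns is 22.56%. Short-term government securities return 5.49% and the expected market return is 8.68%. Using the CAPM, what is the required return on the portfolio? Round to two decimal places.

β_Wren = -0.202 × 45.55% / 22.56% = -0.4079
β_Talbot = 0.406 × 40.64% / 22.56% = 0.7314
β_Galt = 0.888 × 31.15% / 22.56% = 1.2261
β_Jory = 0.784 × 41.06% / 22.56% = 1.4269
β_Granby = 0.405 × 33.03% / 22.56% = 0.5930
β_Arden = 0.566 × 39.15% / 22.56% = 0.9822
β_P = Σ w_i β_i = 0.24×-0.4079 + 0.15×0.7314 + 0.24×1.2261 + 0.06×1.4269 + 0.18×0.5930 + 0.13×0.9822 = 0.6261
MRP = 8.68% − 5.49% = 3.19%
E(R_P) = R_f + β_P × MRP = 5.49% + 0.6261 × 3.19% = 7.49%

7.49%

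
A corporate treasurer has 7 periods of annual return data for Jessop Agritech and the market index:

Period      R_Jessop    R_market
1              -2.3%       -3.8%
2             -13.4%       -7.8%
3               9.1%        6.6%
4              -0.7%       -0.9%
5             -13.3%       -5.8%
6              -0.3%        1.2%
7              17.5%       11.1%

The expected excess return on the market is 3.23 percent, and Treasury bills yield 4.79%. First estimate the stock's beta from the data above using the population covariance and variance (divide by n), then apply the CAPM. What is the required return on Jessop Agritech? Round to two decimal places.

9.97%

Mean R_i = (-2.3 − 13.4 + 9.1 − 0.7 − 13.3 − 0.3 + 17.5) / 7 = -0.4857%
Mean R_m = (-3.8 − 7.8 + 6.6 − 0.9 − 5.8 + 1.2 + 11.1) / 7 = 0.0857%
Σ(R_i − R̄_i)(R_m − R̄_m) = 445.2714  ⇒  Cov = 445.2714 / 7 = 63.6102
Σ(R_m − R̄_m)² = 277.8886  ⇒  Var(R_m) = 277.8886 / 7 = 39.6984
β = Cov / Var(R_m) = 63.6102 / 39.6984 = 1.6023
E(R) = R_f + β × MRP = 4.79% + 1.6023 × 3.23% = 9.97%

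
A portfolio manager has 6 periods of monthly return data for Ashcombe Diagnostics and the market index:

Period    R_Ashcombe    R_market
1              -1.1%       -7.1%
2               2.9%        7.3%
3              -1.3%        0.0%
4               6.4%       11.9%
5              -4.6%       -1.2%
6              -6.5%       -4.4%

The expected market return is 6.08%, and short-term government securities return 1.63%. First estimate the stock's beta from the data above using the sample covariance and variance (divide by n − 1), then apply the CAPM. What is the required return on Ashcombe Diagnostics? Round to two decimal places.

Mean R_i = (-1.1 + 2.9 − 1.3 + 6.4 − 4.6 − 6.5) / 6 = -0.7000%
Mean R_m = (-7.1 + 7.3 + 0.0 + 11.9 − 1.2 − 4.4) / 6 = 1.0833%
Σ(R_i − R̄_i)(R_m − R̄_m) = 143.8100  ⇒  Cov = 143.8100 / 5 = 28.7620
Σ(R_m − R̄_m)² = 259.0683  ⇒  Var(R_m) = 259.0683 / 5 = 51.8137
β = Cov / Var(R_m) = 28.7620 / 51.8137 = 0.5551
MRP = 6.08% − 1.63% = 4.45%
E(R) = R_f + β × MRP = 1.63% + 0.5551 × 4.45% = 4.10%

4.10%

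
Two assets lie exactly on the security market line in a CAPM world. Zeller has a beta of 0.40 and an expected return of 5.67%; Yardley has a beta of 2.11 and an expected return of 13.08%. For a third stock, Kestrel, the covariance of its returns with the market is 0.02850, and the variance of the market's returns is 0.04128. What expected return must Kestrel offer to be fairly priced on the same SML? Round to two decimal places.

6.93%

MRP = (13.08% − 5.67%) / (2.11 − 0.40) = 4.3333%
R_f = 5.67% − 0.40 × 4.3333% = 3.9367%
β_Kestrel = Cov / Var(R_m) = 0.02850 / 0.04128 = 0.6904
E(R_Kestrel) = R_f + β × MRP = 3.9367% + 0.6904 × 4.3333% = 6.93%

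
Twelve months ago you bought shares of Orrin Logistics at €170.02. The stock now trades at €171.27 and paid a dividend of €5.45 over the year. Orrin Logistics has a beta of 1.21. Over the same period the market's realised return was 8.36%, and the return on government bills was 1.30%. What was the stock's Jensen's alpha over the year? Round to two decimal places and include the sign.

-5.90%

Realised HPR = (P1 + D1 − P0) / P0 = (171.27 + 5.45 − 170.02) / 170.02 = 6.70 / 170.02 = 3.9407%
MRP = 8.36% − 1.30% = 7.06%
CAPM required = R_f + β·MRP = 1.30% + 1.21 × 7.06% = 9.8426%
α = realised − required = 3.9407% − 9.8426% = -5.90%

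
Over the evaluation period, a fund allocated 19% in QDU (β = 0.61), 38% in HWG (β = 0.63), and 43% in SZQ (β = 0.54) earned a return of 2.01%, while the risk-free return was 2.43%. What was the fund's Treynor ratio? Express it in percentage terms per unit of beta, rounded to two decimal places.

-0.71%

β_P = 0.19×0.61 + 0.38×0.63 + 0.43×0.54 = 0.5875
Treynor = (R_P − R_f) / β_P = (2.01% − 2.43%) / 0.5875 = -0.42% / 0.5875 = -0.71%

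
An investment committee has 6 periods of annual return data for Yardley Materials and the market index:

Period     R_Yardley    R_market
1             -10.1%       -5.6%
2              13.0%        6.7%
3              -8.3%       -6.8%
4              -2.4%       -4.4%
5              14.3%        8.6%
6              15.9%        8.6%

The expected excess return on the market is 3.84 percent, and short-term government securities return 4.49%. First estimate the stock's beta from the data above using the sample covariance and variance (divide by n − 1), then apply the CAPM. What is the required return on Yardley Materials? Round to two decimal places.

Mean R_i = (-10.1 + 13.0 − 8.3 − 2.4 + 14.3 + 15.9) / 6 = 3.7333%
Mean R_m = (-5.6 + 6.7 − 6.8 − 4.4 + 8.6 + 8.6) / 6 = 1.1833%
Σ(R_i − R̄_i)(R_m − R̄_m) = 443.8733  ⇒  Cov = 443.8733 / 5 = 88.7747
Σ(R_m − R̄_m)² = 281.3683  ⇒  Var(R_m) = 281.3683 / 5 = 56.2737
β = Cov / Var(R_m) = 88.7747 / 56.2737 = 1.5776
E(R) = R_f + β × MRP = 4.49% + 1.5776 × 3.84% = 10.55%

10.55%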